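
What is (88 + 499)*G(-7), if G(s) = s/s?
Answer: 587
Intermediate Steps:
G(s) = 1
(88 + 499)*G(-7) = (88 + 499)*1 = 587*1 = 587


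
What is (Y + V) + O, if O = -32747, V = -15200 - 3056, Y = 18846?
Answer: -32157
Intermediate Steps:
V = -18256
(Y + V) + O = (18846 - 18256) - 32747 = 590 - 32747 = -32157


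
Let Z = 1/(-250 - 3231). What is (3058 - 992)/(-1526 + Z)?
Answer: -7191746/5312007 ≈ -1.3539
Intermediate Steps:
Z = -1/3481 (Z = 1/(-3481) = -1/3481 ≈ -0.00028727)
(3058 - 992)/(-1526 + Z) = (3058 - 992)/(-1526 - 1/3481) = 2066/(-5312007/3481) = 2066*(-3481/5312007) = -7191746/5312007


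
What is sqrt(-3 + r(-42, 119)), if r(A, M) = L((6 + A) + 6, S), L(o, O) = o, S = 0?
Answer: I*sqrt(33) ≈ 5.7446*I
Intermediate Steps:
r(A, M) = 12 + A (r(A, M) = (6 + A) + 6 = 12 + A)
sqrt(-3 + r(-42, 119)) = sqrt(-3 + (12 - 42)) = sqrt(-3 - 30) = sqrt(-33) = I*sqrt(33)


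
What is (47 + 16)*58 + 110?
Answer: 3764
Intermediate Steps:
(47 + 16)*58 + 110 = 63*58 + 110 = 3654 + 110 = 3764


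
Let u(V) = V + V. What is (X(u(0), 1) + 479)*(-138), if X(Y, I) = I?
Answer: -66240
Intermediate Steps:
u(V) = 2*V
(X(u(0), 1) + 479)*(-138) = (1 + 479)*(-138) = 480*(-138) = -66240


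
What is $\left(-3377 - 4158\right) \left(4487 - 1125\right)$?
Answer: $-25332670$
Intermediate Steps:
$\left(-3377 - 4158\right) \left(4487 - 1125\right) = - 7535 \left(4487 - 1125\right) = \left(-7535\right) 3362 = -25332670$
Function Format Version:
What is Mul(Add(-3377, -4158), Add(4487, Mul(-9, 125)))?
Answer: -25332670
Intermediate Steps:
Mul(Add(-3377, -4158), Add(4487, Mul(-9, 125))) = Mul(-7535, Add(4487, -1125)) = Mul(-7535, 3362) = -25332670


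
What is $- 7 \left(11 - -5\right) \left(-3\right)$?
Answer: $336$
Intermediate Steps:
$- 7 \left(11 - -5\right) \left(-3\right) = - 7 \left(11 + 5\right) \left(-3\right) = \left(-7\right) 16 \left(-3\right) = \left(-112\right) \left(-3\right) = 336$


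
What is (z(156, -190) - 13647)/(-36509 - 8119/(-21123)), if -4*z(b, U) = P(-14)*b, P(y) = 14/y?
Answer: 35930223/96396436 ≈ 0.37273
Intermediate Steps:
z(b, U) = b/4 (z(b, U) = -14/(-14)*b/4 = -14*(-1/14)*b/4 = -(-1)*b/4 = b/4)
(z(156, -190) - 13647)/(-36509 - 8119/(-21123)) = ((¼)*156 - 13647)/(-36509 - 8119/(-21123)) = (39 - 13647)/(-36509 - 8119*(-1/21123)) = -13608/(-36509 + 8119/21123) = -13608/(-771171488/21123) = -13608*(-21123/771171488) = 35930223/96396436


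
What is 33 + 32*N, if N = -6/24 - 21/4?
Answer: -143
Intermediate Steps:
N = -11/2 (N = -6*1/24 - 21*¼ = -¼ - 21/4 = -11/2 ≈ -5.5000)
33 + 32*N = 33 + 32*(-11/2) = 33 - 176 = -143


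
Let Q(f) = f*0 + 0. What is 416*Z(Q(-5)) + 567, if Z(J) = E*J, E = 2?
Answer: 567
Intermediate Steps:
Q(f) = 0 (Q(f) = 0 + 0 = 0)
Z(J) = 2*J
416*Z(Q(-5)) + 567 = 416*(2*0) + 567 = 416*0 + 567 = 0 + 567 = 567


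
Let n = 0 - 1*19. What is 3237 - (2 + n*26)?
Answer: 3729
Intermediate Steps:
n = -19 (n = 0 - 19 = -19)
3237 - (2 + n*26) = 3237 - (2 - 19*26) = 3237 - (2 - 494) = 3237 - 1*(-492) = 3237 + 492 = 3729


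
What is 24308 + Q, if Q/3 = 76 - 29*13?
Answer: 23405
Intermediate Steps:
Q = -903 (Q = 3*(76 - 29*13) = 3*(76 - 377) = 3*(-301) = -903)
24308 + Q = 24308 - 903 = 23405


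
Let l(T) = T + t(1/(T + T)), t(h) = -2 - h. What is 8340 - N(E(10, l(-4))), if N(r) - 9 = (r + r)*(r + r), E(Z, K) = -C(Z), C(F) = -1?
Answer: 8327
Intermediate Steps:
l(T) = -2 + T - 1/(2*T) (l(T) = T + (-2 - 1/(T + T)) = T + (-2 - 1/(2*T)) = -2 + T - 1/(2*T))
E(Z, K) = 1 (E(Z, K) = -1*(-1) = 1)
N(r) = 9 + 4*r**2 (N(r) = 9 + (r + r)*(r + r) = 9 + (2*r)*(2*r) = 9 + 4*r**2)
8340 - N(E(10, l(-4))) = 8340 - (9 + 4*1**2) = 8340 - (9 + 4*1) = 8340 - (9 + 4) = 8340 - 1*13 = 8340 - 13 = 8327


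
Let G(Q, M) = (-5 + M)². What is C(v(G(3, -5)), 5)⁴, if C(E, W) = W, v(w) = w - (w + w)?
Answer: 625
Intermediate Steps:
v(w) = -w (v(w) = w - 2*w = -w)
C(v(G(3, -5)), 5)⁴ = 5⁴ = 625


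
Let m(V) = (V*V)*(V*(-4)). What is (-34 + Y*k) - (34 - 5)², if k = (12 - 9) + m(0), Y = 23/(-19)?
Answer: -16694/19 ≈ -878.63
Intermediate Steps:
Y = -23/19 (Y = 23*(-1/19) = -23/19 ≈ -1.2105)
m(V) = -4*V³ (m(V) = V²*(-4*V) = -4*V³)
k = 3 (k = (12 - 9) - 4*0³ = 3 - 4*0 = 3 + 0 = 3)
(-34 + Y*k) - (34 - 5)² = (-34 - 23/19*3) - (34 - 5)² = (-34 - 69/19) - 1*29² = -715/19 - 1*841 = -715/19 - 841 = -16694/19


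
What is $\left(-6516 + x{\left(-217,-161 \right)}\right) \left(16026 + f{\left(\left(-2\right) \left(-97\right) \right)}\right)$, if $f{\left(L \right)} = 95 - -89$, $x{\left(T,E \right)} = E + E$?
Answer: $-110843980$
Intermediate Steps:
$x{\left(T,E \right)} = 2 E$
$f{\left(L \right)} = 184$ ($f{\left(L \right)} = 95 + 89 = 184$)
$\left(-6516 + x{\left(-217,-161 \right)}\right) \left(16026 + f{\left(\left(-2\right) \left(-97\right) \right)}\right) = \left(-6516 + 2 \left(-161\right)\right) \left(16026 + 184\right) = \left(-6516 - 322\right) 16210 = \left(-6838\right) 16210 = -110843980$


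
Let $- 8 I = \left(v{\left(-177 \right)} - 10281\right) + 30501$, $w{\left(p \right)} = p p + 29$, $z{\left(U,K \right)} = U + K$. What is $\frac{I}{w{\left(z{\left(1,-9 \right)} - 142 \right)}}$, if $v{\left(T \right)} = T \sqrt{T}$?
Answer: $- \frac{5055}{45058} + \frac{177 i \sqrt{177}}{180232} \approx -0.11219 + 0.013066 i$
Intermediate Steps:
$v{\left(T \right)} = T^{\frac{3}{2}}$
$z{\left(U,K \right)} = K + U$
$w{\left(p \right)} = 29 + p^{2}$ ($w{\left(p \right)} = p^{2} + 29 = 29 + p^{2}$)
$I = - \frac{5055}{2} + \frac{177 i \sqrt{177}}{8}$ ($I = - \frac{\left(\left(-177\right)^{\frac{3}{2}} - 10281\right) + 30501}{8} = - \frac{\left(- 177 i \sqrt{177} - 10281\right) + 30501}{8} = - \frac{\left(-10281 - 177 i \sqrt{177}\right) + 30501}{8} = - \frac{20220 - 177 i \sqrt{177}}{8} = - \frac{5055}{2} + \frac{177 i \sqrt{177}}{8} \approx -2527.5 + 294.35 i$)
$\frac{I}{w{\left(z{\left(1,-9 \right)} - 142 \right)}} = \frac{- \frac{5055}{2} + \frac{177 i \sqrt{177}}{8}}{29 + \left(\left(-9 + 1\right) - 142\right)^{2}} = \frac{- \frac{5055}{2} + \frac{177 i \sqrt{177}}{8}}{29 + \left(-8 - 142\right)^{2}} = \frac{- \frac{5055}{2} + \frac{177 i \sqrt{177}}{8}}{29 + \left(-150\right)^{2}} = \frac{- \frac{5055}{2} + \frac{177 i \sqrt{177}}{8}}{29 + 22500} = \frac{- \frac{5055}{2} + \frac{177 i \sqrt{177}}{8}}{22529} = \left(- \frac{5055}{2} + \frac{177 i \sqrt{177}}{8}\right) \frac{1}{22529} = - \frac{5055}{45058} + \frac{177 i \sqrt{177}}{180232}$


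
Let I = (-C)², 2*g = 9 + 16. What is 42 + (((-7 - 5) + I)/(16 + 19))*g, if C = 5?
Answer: 653/14 ≈ 46.643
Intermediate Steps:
g = 25/2 (g = (9 + 16)/2 = (½)*25 = 25/2 ≈ 12.500)
I = 25 (I = (-1*5)² = (-5)² = 25)
42 + (((-7 - 5) + I)/(16 + 19))*g = 42 + (((-7 - 5) + 25)/(16 + 19))*(25/2) = 42 + ((-12 + 25)/35)*(25/2) = 42 + (13*(1/35))*(25/2) = 42 + (13/35)*(25/2) = 42 + 65/14 = 653/14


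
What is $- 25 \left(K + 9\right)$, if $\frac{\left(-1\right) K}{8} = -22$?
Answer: $-4625$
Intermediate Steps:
$K = 176$ ($K = \left(-8\right) \left(-22\right) = 176$)
$- 25 \left(K + 9\right) = - 25 \left(176 + 9\right) = \left(-25\right) 185 = -4625$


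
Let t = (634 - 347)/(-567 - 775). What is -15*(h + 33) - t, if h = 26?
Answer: -1187383/1342 ≈ -884.79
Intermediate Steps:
t = -287/1342 (t = 287/(-1342) = 287*(-1/1342) = -287/1342 ≈ -0.21386)
-15*(h + 33) - t = -15*(26 + 33) - 1*(-287/1342) = -15*59 + 287/1342 = -885 + 287/1342 = -1187383/1342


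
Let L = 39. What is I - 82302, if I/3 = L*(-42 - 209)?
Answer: -111669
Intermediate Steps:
I = -29367 (I = 3*(39*(-42 - 209)) = 3*(39*(-251)) = 3*(-9789) = -29367)
I - 82302 = -29367 - 82302 = -111669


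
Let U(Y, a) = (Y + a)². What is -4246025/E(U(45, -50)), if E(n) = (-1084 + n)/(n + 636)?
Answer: 2806622525/1059 ≈ 2.6503e+6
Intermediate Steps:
E(n) = (-1084 + n)/(636 + n)
-4246025/E(U(45, -50)) = -4246025*(636 + (45 - 50)²)/(-1084 + (45 - 50)²) = -4246025*(636 + (-5)²)/(-1084 + (-5)²) = -4246025*(636 + 25)/(-1084 + 25) = -4246025/(-1059/661) = -4246025*(-661/1059) = 2806622525/1059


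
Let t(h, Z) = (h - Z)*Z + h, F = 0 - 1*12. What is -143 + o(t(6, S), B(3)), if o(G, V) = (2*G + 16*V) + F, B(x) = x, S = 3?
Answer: -77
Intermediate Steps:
F = -12 (F = 0 - 12 = -12)
t(h, Z) = h + Z*(h - Z) (t(h, Z) = Z*(h - Z) + h = h + Z*(h - Z))
o(G, V) = -12 + 2*G + 16*V (o(G, V) = (2*G + 16*V) - 12 = -12 + 2*G + 16*V)
-143 + o(t(6, S), B(3)) = -143 + (-12 + 2*(6 - 1*3² + 3*6) + 16*3) = -143 + (-12 + 2*(6 - 1*9 + 18) + 48) = -143 + (-12 + 2*(6 - 9 + 18) + 48) = -143 + (-12 + 2*15 + 48) = -143 + (-12 + 30 + 48) = -143 + 66 = -77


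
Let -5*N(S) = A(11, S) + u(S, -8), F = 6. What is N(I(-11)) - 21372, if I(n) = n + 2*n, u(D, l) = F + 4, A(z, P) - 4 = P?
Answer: -106841/5 ≈ -21368.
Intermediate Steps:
A(z, P) = 4 + P
u(D, l) = 10 (u(D, l) = 6 + 4 = 10)
I(n) = 3*n
N(S) = -14/5 - S/5 (N(S) = -((4 + S) + 10)/5 = -(14 + S)/5 = -14/5 - S/5)
N(I(-11)) - 21372 = (-14/5 - 3*(-11)/5) - 21372 = (-14/5 - ⅕*(-33)) - 21372 = (-14/5 + 33/5) - 21372 = 19/5 - 21372 = -106841/5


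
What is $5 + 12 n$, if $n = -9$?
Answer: $-103$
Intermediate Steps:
$5 + 12 n = 5 + 12 \left(-9\right) = 5 - 108 = -103$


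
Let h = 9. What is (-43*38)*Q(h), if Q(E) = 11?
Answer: -17974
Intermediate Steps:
(-43*38)*Q(h) = -43*38*11 = -1634*11 = -17974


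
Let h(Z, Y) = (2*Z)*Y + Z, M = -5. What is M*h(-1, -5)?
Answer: -45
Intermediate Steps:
h(Z, Y) = Z + 2*Y*Z (h(Z, Y) = 2*Y*Z + Z = Z + 2*Y*Z)
M*h(-1, -5) = -(-5)*(1 + 2*(-5)) = -(-5)*(1 - 10) = -(-5)*(-9) = -5*9 = -45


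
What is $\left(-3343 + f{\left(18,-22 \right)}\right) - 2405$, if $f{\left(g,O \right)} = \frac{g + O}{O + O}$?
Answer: $- \frac{63227}{11} \approx -5747.9$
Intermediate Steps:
$f{\left(g,O \right)} = \frac{O + g}{2 O}$
$\left(-3343 + f{\left(18,-22 \right)}\right) - 2405 = \left(-3343 + \frac{-22 + 18}{2 \left(-22\right)}\right) - 2405 = \left(-3343 + \frac{1}{2} \left(- \frac{1}{22}\right) \left(-4\right)\right) - 2405 = \left(-3343 + \frac{1}{11}\right) - 2405 = - \frac{36772}{11} - 2405 = - \frac{63227}{11}$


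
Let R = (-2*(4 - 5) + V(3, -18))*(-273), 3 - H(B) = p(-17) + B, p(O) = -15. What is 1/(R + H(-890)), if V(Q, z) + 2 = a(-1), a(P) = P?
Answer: 1/1181 ≈ 0.00084674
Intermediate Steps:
V(Q, z) = -3 (V(Q, z) = -2 - 1 = -3)
H(B) = 18 - B (H(B) = 3 - (-15 + B) = 3 + (15 - B) = 18 - B)
R = 273 (R = (-2*(4 - 5) - 3)*(-273) = (-2*(-1) - 3)*(-273) = (2 - 3)*(-273) = -1*(-273) = 273)
1/(R + H(-890)) = 1/(273 + (18 - 1*(-890))) = 1/(273 + (18 + 890)) = 1/(273 + 908) = 1/1181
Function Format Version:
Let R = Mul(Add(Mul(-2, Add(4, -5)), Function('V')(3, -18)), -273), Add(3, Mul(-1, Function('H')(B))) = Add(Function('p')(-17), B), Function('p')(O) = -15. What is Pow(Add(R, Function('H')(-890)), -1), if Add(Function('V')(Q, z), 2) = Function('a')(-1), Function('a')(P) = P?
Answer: Rational(1, 1181) ≈ 0.00084674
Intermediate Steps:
Function('V')(Q, z) = -3 (Function('V')(Q, z) = Add(-2, -1) = -3)
Function('H')(B) = Add(18, Mul(-1, B)) (Function('H')(B) = Add(3, Mul(-1, Add(-15, B))) = Add(3, Add(15, Mul(-1, B))) = Add(18, Mul(-1, B)))
R = 273 (R = Mul(Add(Mul(-2, Add(4, -5)), -3), -273) = Mul(Add(Mul(-2, -1), -3), -273) = Mul(Add(2, -3), -273) = Mul(-1, -273) = 273)
Pow(Add(R, Function('H')(-890)), -1) = Pow(Add(273, Add(18, Mul(-1, -890))), -1) = Pow(Add(273, Add(18, 890)), -1) = Pow(Add(273, 908), -1) = Pow(1181, -1) = Rational(1, 1181)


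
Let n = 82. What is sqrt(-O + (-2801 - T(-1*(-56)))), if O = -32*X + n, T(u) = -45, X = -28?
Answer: I*sqrt(3734) ≈ 61.106*I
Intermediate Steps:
O = 978 (O = -32*(-28) + 82 = 896 + 82 = 978)
sqrt(-O + (-2801 - T(-1*(-56)))) = sqrt(-1*978 + (-2801 - 1*(-45))) = sqrt(-978 + (-2801 + 45)) = sqrt(-978 - 2756) = sqrt(-3734) = I*sqrt(3734)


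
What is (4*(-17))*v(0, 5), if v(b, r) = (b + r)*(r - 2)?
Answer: -1020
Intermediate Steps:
v(b, r) = (-2 + r)*(b + r) (v(b, r) = (b + r)*(-2 + r) = (-2 + r)*(b + r))
(4*(-17))*v(0, 5) = (4*(-17))*(5² - 2*0 - 2*5 + 0*5) = -68*(25 + 0 - 10 + 0) = -68*15 = -1020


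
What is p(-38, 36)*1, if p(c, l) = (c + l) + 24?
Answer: 22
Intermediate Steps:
p(c, l) = 24 + c + l
p(-38, 36)*1 = (24 - 38 + 36)*1 = 22*1 = 22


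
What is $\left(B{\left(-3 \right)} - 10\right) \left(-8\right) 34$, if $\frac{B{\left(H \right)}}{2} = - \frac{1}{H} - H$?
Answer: $\frac{2720}{3} \approx 906.67$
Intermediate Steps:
$B{\left(H \right)} = - 2 H - \frac{2}{H}$ ($B{\left(H \right)} = 2 \left(- \frac{1}{H} - H\right) = 2 \left(- H - \frac{1}{H}\right) = - 2 H - \frac{2}{H}$)
$\left(B{\left(-3 \right)} - 10\right) \left(-8\right) 34 = \left(\left(\left(-2\right) \left(-3\right) - \frac{2}{-3}\right) - 10\right) \left(-8\right) 34 = \left(\left(6 - - \frac{2}{3}\right) - 10\right) \left(-8\right) 34 = \left(\left(6 + \frac{2}{3}\right) - 10\right) \left(-8\right) 34 = \left(\frac{20}{3} - 10\right) \left(-8\right) 34 = \left(- \frac{10}{3}\right) \left(-8\right) 34 = \frac{80}{3} \cdot 34 = \frac{2720}{3}$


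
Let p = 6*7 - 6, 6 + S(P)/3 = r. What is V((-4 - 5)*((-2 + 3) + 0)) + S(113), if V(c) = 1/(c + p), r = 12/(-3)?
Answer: -809/27 ≈ -29.963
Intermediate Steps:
r = -4 (r = 12*(-⅓) = -4)
S(P) = -30 (S(P) = -18 + 3*(-4) = -18 - 12 = -30)
p = 36 (p = 42 - 6 = 36)
V(c) = 1/(36 + c) (V(c) = 1/(c + 36) = 1/(36 + c))
V((-4 - 5)*((-2 + 3) + 0)) + S(113) = 1/(36 + (-4 - 5)*((-2 + 3) + 0)) - 30 = 1/(36 - 9*(1 + 0)) - 30 = 1/(36 - 9*1) - 30 = 1/(36 - 9) - 30 = 1/27 - 30 = -809/27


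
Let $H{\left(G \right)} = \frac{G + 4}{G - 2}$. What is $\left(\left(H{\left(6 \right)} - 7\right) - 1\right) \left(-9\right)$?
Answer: $\frac{99}{2} \approx 49.5$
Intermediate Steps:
$H{\left(G \right)} = \frac{4 + G}{-2 + G}$
$\left(\left(H{\left(6 \right)} - 7\right) - 1\right) \left(-9\right) = \left(\left(\frac{4 + 6}{-2 + 6} - 7\right) - 1\right) \left(-9\right) = \left(\left(\frac{1}{4} \cdot 10 - 7\right) - 1\right) \left(-9\right) = \left(\left(\frac{5}{2} - 7\right) - 1\right) \left(-9\right) = \left(- \frac{9}{2} - 1\right) \left(-9\right) = \left(- \frac{11}{2}\right) \left(-9\right) = \frac{99}{2}$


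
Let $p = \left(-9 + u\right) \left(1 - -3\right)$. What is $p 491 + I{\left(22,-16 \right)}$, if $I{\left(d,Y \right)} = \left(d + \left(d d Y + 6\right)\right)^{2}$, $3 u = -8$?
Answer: $\frac{178541228}{3} \approx 5.9514 \cdot 10^{7}$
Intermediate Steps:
$u = - \frac{8}{3}$ ($u = \frac{1}{3} \left(-8\right) = - \frac{8}{3} \approx -2.6667$)
$I{\left(d,Y \right)} = \left(6 + d + Y d^{2}\right)^{2}$ ($I{\left(d,Y \right)} = \left(d + \left(d^{2} Y + 6\right)\right)^{2} = \left(d + \left(Y d^{2} + 6\right)\right)^{2} = \left(d + \left(6 + Y d^{2}\right)\right)^{2} = \left(6 + d + Y d^{2}\right)^{2}$)
$p = - \frac{140}{3}$ ($p = \left(-9 - \frac{8}{3}\right) \left(1 - -3\right) = - \frac{35 \left(1 + 3\right)}{3} = \left(- \frac{35}{3}\right) 4 = - \frac{140}{3} \approx -46.667$)
$p 491 + I{\left(22,-16 \right)} = \left(- \frac{140}{3}\right) 491 + \left(6 + 22 - 16 \cdot 22^{2}\right)^{2} = - \frac{68740}{3} + \left(6 + 22 - 7744\right)^{2} = - \frac{68740}{3} + \left(-7716\right)^{2} = - \frac{68740}{3} + 59536656 = \frac{178541228}{3}$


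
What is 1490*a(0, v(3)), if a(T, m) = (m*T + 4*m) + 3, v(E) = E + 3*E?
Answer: 75990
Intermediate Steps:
v(E) = 4*E
a(T, m) = 3 + 4*m + T*m (a(T, m) = (T*m + 4*m) + 3 = (4*m + T*m) + 3 = 3 + 4*m + T*m)
1490*a(0, v(3)) = 1490*(3 + 4*(4*3) + 0*(4*3)) = 1490*(3 + 4*12 + 0*12) = 1490*(3 + 48 + 0) = 1490*51 = 75990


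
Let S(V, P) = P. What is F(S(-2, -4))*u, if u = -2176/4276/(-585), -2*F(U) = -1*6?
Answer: 544/208455 ≈ 0.0026097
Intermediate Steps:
F(U) = 3 (F(U) = -(-1)*6/2 = -1/2*(-6) = 3)
u = 544/625365 (u = -2176*1/4276*(-1/585) = -544/1069*(-1/585) = 544/625365 ≈ 0.00086989)
F(S(-2, -4))*u = 3*(544/625365) = 544/208455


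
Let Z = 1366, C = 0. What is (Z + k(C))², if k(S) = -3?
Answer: 1857769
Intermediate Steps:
(Z + k(C))² = (1366 - 3)² = 1363² = 1857769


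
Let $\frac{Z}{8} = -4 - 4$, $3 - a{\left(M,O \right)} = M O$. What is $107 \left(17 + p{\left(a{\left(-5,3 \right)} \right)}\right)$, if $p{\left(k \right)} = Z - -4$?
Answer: $-4601$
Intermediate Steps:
$a{\left(M,O \right)} = 3 - M O$
$Z = -64$ ($Z = 8 \left(-4 - 4\right) = 8 \left(-8\right) = -64$)
$p{\left(k \right)} = -60$ ($p{\left(k \right)} = -64 - -4 = -64 + 4 = -60$)
$107 \left(17 + p{\left(a{\left(-5,3 \right)} \right)}\right) = 107 \left(17 - 60\right) = 107 \left(-43\right) = -4601$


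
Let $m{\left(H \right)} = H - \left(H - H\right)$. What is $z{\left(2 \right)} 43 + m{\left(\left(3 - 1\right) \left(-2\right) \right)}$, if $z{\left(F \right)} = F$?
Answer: $82$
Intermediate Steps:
$m{\left(H \right)} = H$ ($m{\left(H \right)} = H - 0 = H + 0 = H$)
$z{\left(2 \right)} 43 + m{\left(\left(3 - 1\right) \left(-2\right) \right)} = 2 \cdot 43 + \left(3 - 1\right) \left(-2\right) = 86 + 2 \left(-2\right) = 86 - 4 = 82$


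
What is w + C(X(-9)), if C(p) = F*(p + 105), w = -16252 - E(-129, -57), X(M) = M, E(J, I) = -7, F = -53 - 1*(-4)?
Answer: -20949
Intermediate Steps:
F = -49 (F = -53 + 4 = -49)
w = -16245 (w = -16252 - 1*(-7) = -16252 + 7 = -16245)
C(p) = -5145 - 49*p (C(p) = -49*(p + 105) = -49*(105 + p) = -5145 - 49*p)
w + C(X(-9)) = -16245 + (-5145 - 49*(-9)) = -16245 + (-5145 + 441) = -16245 - 4704 = -20949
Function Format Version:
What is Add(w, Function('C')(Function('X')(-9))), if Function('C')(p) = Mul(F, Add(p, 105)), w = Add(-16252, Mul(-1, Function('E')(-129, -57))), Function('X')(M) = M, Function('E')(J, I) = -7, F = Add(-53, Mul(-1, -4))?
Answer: -20949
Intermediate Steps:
F = -49 (F = Add(-53, 4) = -49)
w = -16245 (w = Add(-16252, Mul(-1, -7)) = Add(-16252, 7) = -16245)
Function('C')(p) = Add(-5145, Mul(-49, p)) (Function('C')(p) = Mul(-49, Add(p, 105)) = Mul(-49, Add(105, p)) = Add(-5145, Mul(-49, p)))
Add(w, Function('C')(Function('X')(-9))) = Add(-16245, Add(-5145, Mul(-49, -9))) = Add(-16245, Add(-5145, 441)) = Add(-16245, -4704) = -20949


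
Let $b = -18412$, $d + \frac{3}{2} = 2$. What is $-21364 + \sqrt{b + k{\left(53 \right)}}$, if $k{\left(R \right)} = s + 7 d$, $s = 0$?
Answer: $-21364 + \frac{i \sqrt{73634}}{2} \approx -21364.0 + 135.68 i$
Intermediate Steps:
$d = \frac{1}{2}$ ($d = - \frac{3}{2} + 2 = \frac{1}{2} \approx 0.5$)
$k{\left(R \right)} = \frac{7}{2}$ ($k{\left(R \right)} = 0 + 7 \cdot \frac{1}{2} = 0 + \frac{7}{2} = \frac{7}{2}$)
$-21364 + \sqrt{b + k{\left(53 \right)}} = -21364 + \sqrt{-18412 + \frac{7}{2}} = -21364 + \sqrt{- \frac{36817}{2}} = -21364 + \frac{i \sqrt{73634}}{2}$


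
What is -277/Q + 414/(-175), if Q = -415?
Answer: -24667/14525 ≈ -1.6982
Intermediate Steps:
-277/Q + 414/(-175) = -277/(-415) + 414/(-175) = -277*(-1/415) + 414*(-1/175) = 277/415 - 414/175 = -24667/14525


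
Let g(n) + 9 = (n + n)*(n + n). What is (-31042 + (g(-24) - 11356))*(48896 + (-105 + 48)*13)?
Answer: -1931159965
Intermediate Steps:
g(n) = -9 + 4*n**2 (g(n) = -9 + (n + n)*(n + n) = -9 + (2*n)*(2*n) = -9 + 4*n**2)
(-31042 + (g(-24) - 11356))*(48896 + (-105 + 48)*13) = (-31042 + ((-9 + 4*(-24)**2) - 11356))*(48896 + (-105 + 48)*13) = (-31042 + ((-9 + 4*576) - 11356))*(48896 - 57*13) = (-31042 + ((-9 + 2304) - 11356))*(48896 - 741) = (-31042 + (2295 - 11356))*48155 = (-31042 - 9061)*48155 = -40103*48155 = -1931159965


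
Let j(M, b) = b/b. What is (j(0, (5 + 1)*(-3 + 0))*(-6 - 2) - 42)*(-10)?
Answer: 500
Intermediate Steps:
j(M, b) = 1
(j(0, (5 + 1)*(-3 + 0))*(-6 - 2) - 42)*(-10) = (1*(-6 - 2) - 42)*(-10) = (1*(-8) - 42)*(-10) = (-8 - 42)*(-10) = -50*(-10) = 500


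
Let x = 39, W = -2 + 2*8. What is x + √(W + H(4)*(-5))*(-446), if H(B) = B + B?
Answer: 39 - 446*I*√26 ≈ 39.0 - 2274.2*I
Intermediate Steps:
H(B) = 2*B
W = 14 (W = -2 + 16 = 14)
x + √(W + H(4)*(-5))*(-446) = 39 + √(14 + (2*4)*(-5))*(-446) = 39 + √(14 + 8*(-5))*(-446) = 39 + √(14 - 40)*(-446) = 39 + √(-26)*(-446) = 39 + (I*√26)*(-446) = 39 - 446*I*√26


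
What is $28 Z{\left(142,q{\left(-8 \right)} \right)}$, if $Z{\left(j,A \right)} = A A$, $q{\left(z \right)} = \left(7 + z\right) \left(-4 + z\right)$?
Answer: $4032$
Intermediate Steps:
$q{\left(z \right)} = \left(-4 + z\right) \left(7 + z\right)$
$Z{\left(j,A \right)} = A^{2}$
$28 Z{\left(142,q{\left(-8 \right)} \right)} = 28 \left(-28 + \left(-8\right)^{2} + 3 \left(-8\right)\right)^{2} = 28 \left(-28 + 64 - 24\right)^{2} = 28 \cdot 12^{2} = 28 \cdot 144 = 4032$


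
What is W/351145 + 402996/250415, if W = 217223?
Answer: 3561925963/1598763185 ≈ 2.2279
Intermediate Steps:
W/351145 + 402996/250415 = 217223/351145 + 402996/250415 = 217223*(1/351145) + 402996*(1/250415) = 217223/351145 + 36636/22765 = 3561925963/1598763185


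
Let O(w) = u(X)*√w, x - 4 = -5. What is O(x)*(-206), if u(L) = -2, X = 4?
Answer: 412*I ≈ 412.0*I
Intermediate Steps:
x = -1 (x = 4 - 5 = -1)
O(w) = -2*√w
O(x)*(-206) = -2*I*(-206) = 412*I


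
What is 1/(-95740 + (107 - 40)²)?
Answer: -1/91251 ≈ -1.0959e-5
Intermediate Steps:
1/(-95740 + (107 - 40)²) = 1/(-95740 + 67²) = 1/(-95740 + 4489) = 1/(-91251) = -1/91251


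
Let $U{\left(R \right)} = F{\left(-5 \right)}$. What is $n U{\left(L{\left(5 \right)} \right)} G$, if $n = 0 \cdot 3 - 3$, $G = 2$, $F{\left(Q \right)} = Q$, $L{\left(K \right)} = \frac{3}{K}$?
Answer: $30$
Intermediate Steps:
$U{\left(R \right)} = -5$
$n = -3$ ($n = 0 - 3 = -3$)
$n U{\left(L{\left(5 \right)} \right)} G = \left(-3\right) \left(-5\right) 2 = 15 \cdot 2 = 30$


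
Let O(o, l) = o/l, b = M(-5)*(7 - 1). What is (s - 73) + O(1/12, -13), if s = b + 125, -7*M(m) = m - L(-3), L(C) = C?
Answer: 58649/1092 ≈ 53.708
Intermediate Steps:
M(m) = -3/7 - m/7 (M(m) = -(m - 1*(-3))/7 = -(m + 3)/7 = -(3 + m)/7 = -3/7 - m/7)
b = 12/7 (b = (-3/7 - ⅐*(-5))*(7 - 1) = (-3/7 + 5/7)*6 = (2/7)*6 = 12/7 ≈ 1.7143)
s = 887/7 (s = 12/7 + 125 = 887/7 ≈ 126.71)
(s - 73) + O(1/12, -13) = (887/7 - 73) + 1/(12*(-13)) = 376/7 + (1/12)*(-1/13) = 376/7 - 1/156 = 58649/1092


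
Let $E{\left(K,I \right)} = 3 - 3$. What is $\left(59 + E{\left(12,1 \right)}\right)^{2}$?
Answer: $3481$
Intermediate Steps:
$E{\left(K,I \right)} = 0$ ($E{\left(K,I \right)} = 3 - 3 = 0$)
$\left(59 + E{\left(12,1 \right)}\right)^{2} = \left(59 + 0\right)^{2} = 59^{2} = 3481$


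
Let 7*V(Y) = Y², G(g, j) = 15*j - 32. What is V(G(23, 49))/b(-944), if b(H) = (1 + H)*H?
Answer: 494209/6231344 ≈ 0.079310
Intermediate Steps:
G(g, j) = -32 + 15*j
V(Y) = Y²/7
b(H) = H*(1 + H)
V(G(23, 49))/b(-944) = ((-32 + 15*49)²/7)/((-944*(1 - 944))) = ((-32 + 735)²/7)/((-944*(-943))) = ((⅐)*703²)/890192 = ((⅐)*494209)*(1/890192) = (494209/7)*(1/890192) = 494209/6231344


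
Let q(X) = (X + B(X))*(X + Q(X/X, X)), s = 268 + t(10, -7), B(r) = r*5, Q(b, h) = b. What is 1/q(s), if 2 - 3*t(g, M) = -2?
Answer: 3/1310576 ≈ 2.2891e-6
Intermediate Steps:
t(g, M) = 4/3 (t(g, M) = ⅔ - ⅓*(-2) = ⅔ + ⅔ = 4/3)
B(r) = 5*r
s = 808/3 (s = 268 + 4/3 = 808/3 ≈ 269.33)
q(X) = 6*X*(1 + X) (q(X) = (X + 5*X)*(X + X/X) = (6*X)*(X + 1) = (6*X)*(1 + X) = 6*X*(1 + X))
1/q(s) = 1/(6*(808/3)*(1 + 808/3)) = 1/(6*(808/3)*(811/3)) = 1/(1310576/3) = 3/1310576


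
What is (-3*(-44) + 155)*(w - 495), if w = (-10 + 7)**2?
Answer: -139482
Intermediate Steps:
w = 9 (w = (-3)**2 = 9)
(-3*(-44) + 155)*(w - 495) = (-3*(-44) + 155)*(9 - 495) = (132 + 155)*(-486) = 287*(-486) = -139482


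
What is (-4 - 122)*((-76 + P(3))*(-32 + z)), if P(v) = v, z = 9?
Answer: -211554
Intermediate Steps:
(-4 - 122)*((-76 + P(3))*(-32 + z)) = (-4 - 122)*((-76 + 3)*(-32 + 9)) = -(-9198)*(-23) = -126*1679 = -211554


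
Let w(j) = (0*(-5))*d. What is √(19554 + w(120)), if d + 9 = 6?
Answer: √19554 ≈ 139.84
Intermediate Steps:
d = -3 (d = -9 + 6 = -3)
w(j) = 0 (w(j) = (0*(-5))*(-3) = 0*(-3) = 0)
√(19554 + w(120)) = √(19554 + 0) = √19554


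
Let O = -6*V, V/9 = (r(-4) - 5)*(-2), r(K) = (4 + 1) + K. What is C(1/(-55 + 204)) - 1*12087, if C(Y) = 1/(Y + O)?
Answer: -778004078/64367 ≈ -12087.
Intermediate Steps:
r(K) = 5 + K
V = 72 (V = 9*(((5 - 4) - 5)*(-2)) = 9*((1 - 5)*(-2)) = 9*(-4*(-2)) = 9*8 = 72)
O = -432 (O = -6*72 = -432)
C(Y) = 1/(-432 + Y) (C(Y) = 1/(Y - 432) = 1/(-432 + Y))
C(1/(-55 + 204)) - 1*12087 = 1/(-432 + 1/(-55 + 204)) - 1*12087 = 1/(-432 + 1/149) - 12087 = 1/(-64367/149) - 12087 = -149/64367 - 12087 = -778004078/64367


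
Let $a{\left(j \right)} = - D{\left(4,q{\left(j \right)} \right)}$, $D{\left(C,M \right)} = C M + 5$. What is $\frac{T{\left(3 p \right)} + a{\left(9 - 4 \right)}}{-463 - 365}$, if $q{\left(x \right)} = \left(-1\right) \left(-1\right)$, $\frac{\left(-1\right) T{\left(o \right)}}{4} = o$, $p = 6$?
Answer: $\frac{9}{92} \approx 0.097826$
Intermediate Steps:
$T{\left(o \right)} = - 4 o$
$q{\left(x \right)} = 1$
$D{\left(C,M \right)} = 5 + C M$
$a{\left(j \right)} = -9$ ($a{\left(j \right)} = - (5 + 4 \cdot 1) = - (5 + 4) = \left(-1\right) 9 = -9$)
$\frac{T{\left(3 p \right)} + a{\left(9 - 4 \right)}}{-463 - 365} = \frac{- 4 \cdot 3 \cdot 6 - 9}{-463 - 365} = \frac{\left(-4\right) 18 - 9}{-828} = \left(-72 - 9\right) \left(- \frac{1}{828}\right) = \left(-81\right) \left(- \frac{1}{828}\right) = \frac{9}{92}$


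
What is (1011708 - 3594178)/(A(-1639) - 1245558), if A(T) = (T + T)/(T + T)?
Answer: 2582470/1245557 ≈ 2.0733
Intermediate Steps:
A(T) = 1 (A(T) = (2*T)/((2*T)) = (2*T)*(1/(2*T)) = 1)
(1011708 - 3594178)/(A(-1639) - 1245558) = (1011708 - 3594178)/(1 - 1245558) = -2582470/(-1245557) = -2582470*(-1/1245557) = 2582470/1245557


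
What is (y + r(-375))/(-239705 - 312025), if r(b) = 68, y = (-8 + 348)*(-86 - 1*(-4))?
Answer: 13906/275865 ≈ 0.050409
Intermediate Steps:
y = -27880 (y = 340*(-86 + 4) = 340*(-82) = -27880)
(y + r(-375))/(-239705 - 312025) = (-27880 + 68)/(-239705 - 312025) = -27812/(-551730) = -27812*(-1/551730) = 13906/275865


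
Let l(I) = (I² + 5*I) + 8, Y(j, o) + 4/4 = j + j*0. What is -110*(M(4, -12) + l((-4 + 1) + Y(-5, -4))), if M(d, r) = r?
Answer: -3520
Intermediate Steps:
Y(j, o) = -1 + j (Y(j, o) = -1 + (j + j*0) = -1 + (j + 0) = -1 + j)
l(I) = 8 + I² + 5*I
-110*(M(4, -12) + l((-4 + 1) + Y(-5, -4))) = -110*(-12 + (8 + ((-4 + 1) + (-1 - 5))² + 5*((-4 + 1) + (-1 - 5)))) = -110*(-12 + (8 + (-3 - 6)² + 5*(-3 - 6))) = -110*(-12 + (8 + (-9)² + 5*(-9))) = -110*(-12 + (8 + 81 - 45)) = -110*(-12 + 44) = -110*32 = -3520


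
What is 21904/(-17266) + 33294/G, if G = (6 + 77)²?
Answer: 211978774/59472737 ≈ 3.5643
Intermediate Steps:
G = 6889 (G = 83² = 6889)
21904/(-17266) + 33294/G = 21904/(-17266) + 33294/6889 = 21904*(-1/17266) + 33294*(1/6889) = -10952/8633 + 33294/6889 = 211978774/59472737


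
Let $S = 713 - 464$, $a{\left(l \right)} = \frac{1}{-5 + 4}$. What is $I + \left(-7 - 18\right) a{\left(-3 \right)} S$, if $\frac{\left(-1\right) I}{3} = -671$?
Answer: $8238$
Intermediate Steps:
$I = 2013$ ($I = \left(-3\right) \left(-671\right) = 2013$)
$a{\left(l \right)} = -1$ ($a{\left(l \right)} = \frac{1}{-1} = -1$)
$S = 249$ ($S = 713 - 464 = 249$)
$I + \left(-7 - 18\right) a{\left(-3 \right)} S = 2013 + \left(-7 - 18\right) \left(-1\right) 249 = 2013 + \left(-25\right) \left(-1\right) 249 = 2013 + 25 \cdot 249 = 2013 + 6225 = 8238$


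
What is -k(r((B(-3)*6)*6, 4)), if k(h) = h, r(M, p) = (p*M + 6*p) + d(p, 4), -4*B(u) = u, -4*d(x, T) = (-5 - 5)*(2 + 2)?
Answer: -142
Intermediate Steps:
d(x, T) = 10 (d(x, T) = -(-5 - 5)*(2 + 2)/4 = -(-5)*4/2 = -¼*(-40) = 10)
B(u) = -u/4
r(M, p) = 10 + 6*p + M*p (r(M, p) = (p*M + 6*p) + 10 = (M*p + 6*p) + 10 = (6*p + M*p) + 10 = 10 + 6*p + M*p)
-k(r((B(-3)*6)*6, 4)) = -(10 + 6*4 + ((-¼*(-3)*6)*6)*4) = -(10 + 24 + (((¾)*6)*6)*4) = -(10 + 24 + ((9/2)*6)*4) = -(10 + 24 + 27*4) = -(10 + 24 + 108) = -1*142 = -142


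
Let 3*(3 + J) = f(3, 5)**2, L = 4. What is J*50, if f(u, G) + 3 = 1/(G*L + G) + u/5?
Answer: -4288/75 ≈ -57.173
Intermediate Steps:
f(u, G) = -3 + u/5 + 1/(5*G) (f(u, G) = -3 + (1/(G*4 + G) + u/5) = -3 + (1/(4*G + G) + u*(1/5)) = -3 + (1/(5*G) + u/5) = -3 + (u/5 + 1/(5*G)) = -3 + u/5 + 1/(5*G))
J = -2144/1875 (J = -3 + (-3 + (1/5)*3 + (1/5)/5)**2/3 = -3 + (-3 + 3/5 + (1/5)*(1/5))**2/3 = -3 + (-3 + 3/5 + 1/25)**2/3 = -3 + (-59/25)**2/3 = -3 + (1/3)*(3481/625) = -3 + 3481/1875 = -2144/1875 ≈ -1.1435)
J*50 = -2144/1875*50 = -4288/75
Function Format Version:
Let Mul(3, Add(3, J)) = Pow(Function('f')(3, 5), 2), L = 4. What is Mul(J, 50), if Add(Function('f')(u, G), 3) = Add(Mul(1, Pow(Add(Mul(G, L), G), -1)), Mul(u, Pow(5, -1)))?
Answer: Rational(-4288, 75) ≈ -57.173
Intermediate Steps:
Function('f')(u, G) = Add(-3, Mul(Rational(1, 5), u), Mul(Rational(1, 5), Pow(G, -1))) (Function('f')(u, G) = Add(-3, Add(Mul(1, Pow(Add(Mul(G, 4), G), -1)), Mul(u, Pow(5, -1)))) = Add(-3, Add(Mul(1, Pow(Add(Mul(4, G), G), -1)), Mul(u, Rational(1, 5)))) = Add(-3, Add(Mul(1, Pow(Mul(5, G), -1)), Mul(Rational(1, 5), u))) = Add(-3, Add(Mul(1, Mul(Rational(1, 5), Pow(G, -1))), Mul(Rational(1, 5), u))) = Add(-3, Add(Mul(Rational(1, 5), Pow(G, -1)), Mul(Rational(1, 5), u))) = Add(-3, Add(Mul(Rational(1, 5), u), Mul(Rational(1, 5), Pow(G, -1)))) = Add(-3, Mul(Rational(1, 5), u), Mul(Rational(1, 5), Pow(G, -1))))
J = Rational(-2144, 1875) (J = Add(-3, Mul(Rational(1, 3), Pow(Add(-3, Mul(Rational(1, 5), 3), Mul(Rational(1, 5), Pow(5, -1))), 2))) = Add(-3, Mul(Rational(1, 3), Pow(Add(-3, Rational(3, 5), Mul(Rational(1, 5), Rational(1, 5))), 2))) = Add(-3, Mul(Rational(1, 3), Pow(Add(-3, Rational(3, 5), Rational(1, 25)), 2))) = Add(-3, Mul(Rational(1, 3), Pow(Rational(-59, 25), 2))) = Add(-3, Mul(Rational(1, 3), Rational(3481, 625))) = Add(-3, Rational(3481, 1875)) = Rational(-2144, 1875) ≈ -1.1435)
Mul(J, 50) = Mul(Rational(-2144, 1875), 50) = Rational(-4288, 75)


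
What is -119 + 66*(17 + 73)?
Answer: 5821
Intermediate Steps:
-119 + 66*(17 + 73) = -119 + 66*90 = -119 + 5940 = 5821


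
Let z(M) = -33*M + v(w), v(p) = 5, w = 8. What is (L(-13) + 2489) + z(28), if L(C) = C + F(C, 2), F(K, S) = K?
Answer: 1544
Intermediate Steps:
z(M) = 5 - 33*M (z(M) = -33*M + 5 = 5 - 33*M)
L(C) = 2*C (L(C) = C + C = 2*C)
(L(-13) + 2489) + z(28) = (2*(-13) + 2489) + (5 - 33*28) = (-26 + 2489) + (5 - 924) = 2463 - 919 = 1544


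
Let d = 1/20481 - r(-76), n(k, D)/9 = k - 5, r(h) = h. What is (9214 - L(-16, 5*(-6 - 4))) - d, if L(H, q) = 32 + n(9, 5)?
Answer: 185762669/20481 ≈ 9070.0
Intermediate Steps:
n(k, D) = -45 + 9*k (n(k, D) = 9*(k - 5) = 9*(-5 + k) = -45 + 9*k)
L(H, q) = 68 (L(H, q) = 32 + (-45 + 9*9) = 32 + (-45 + 81) = 32 + 36 = 68)
d = 1556557/20481 (d = 1/20481 - 1*(-76) = 1/20481 + 76 = 1556557/20481 ≈ 76.000)
(9214 - L(-16, 5*(-6 - 4))) - d = (9214 - 1*68) - 1*1556557/20481 = (9214 - 68) - 1556557/20481 = 9146 - 1556557/20481 = 185762669/20481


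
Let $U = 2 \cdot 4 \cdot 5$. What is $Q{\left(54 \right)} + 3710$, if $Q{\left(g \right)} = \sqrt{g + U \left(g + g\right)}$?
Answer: $3710 + 27 \sqrt{6} \approx 3776.1$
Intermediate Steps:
$U = 40$ ($U = 8 \cdot 5 = 40$)
$Q{\left(g \right)} = 9 \sqrt{g}$ ($Q{\left(g \right)} = \sqrt{g + 40 \left(g + g\right)} = \sqrt{g + 40 \cdot 2 g} = \sqrt{g + 80 g} = \sqrt{81 g} = 9 \sqrt{g}$)
$Q{\left(54 \right)} + 3710 = 9 \sqrt{54} + 3710 = 9 \cdot 3 \sqrt{6} + 3710 = 27 \sqrt{6} + 3710 = 3710 + 27 \sqrt{6}$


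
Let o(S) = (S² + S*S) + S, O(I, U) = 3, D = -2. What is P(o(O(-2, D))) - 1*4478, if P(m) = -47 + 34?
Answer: -4491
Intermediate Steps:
o(S) = S + 2*S² (o(S) = (S² + S²) + S = 2*S² + S = S + 2*S²)
P(m) = -13
P(o(O(-2, D))) - 1*4478 = -13 - 1*4478 = -13 - 4478 = -4491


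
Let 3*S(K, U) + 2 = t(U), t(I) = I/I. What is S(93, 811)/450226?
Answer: -1/1350678 ≈ -7.4037e-7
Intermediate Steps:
t(I) = 1
S(K, U) = -⅓ (S(K, U) = -⅔ + (⅓)*1 = -⅔ + ⅓ = -⅓)
S(93, 811)/450226 = -⅓/450226 = -⅓*1/450226 = -1/1350678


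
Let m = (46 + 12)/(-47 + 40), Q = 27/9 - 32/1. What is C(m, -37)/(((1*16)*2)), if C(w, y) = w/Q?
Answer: 1/112 ≈ 0.0089286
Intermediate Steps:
Q = -29 (Q = 27*(1/9) - 32*1 = 3 - 32 = -29)
m = -58/7 (m = 58/(-7) = 58*(-1/7) = -58/7 ≈ -8.2857)
C(w, y) = -w/29 (C(w, y) = w/(-29) = w*(-1/29) = -w/29)
C(m, -37)/(((1*16)*2)) = (-1/29*(-58/7))/(((1*16)*2)) = 2/(7*((16*2))) = (2/7)/32 = (2/7)*(1/32) = 1/112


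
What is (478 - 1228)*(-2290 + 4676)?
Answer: -1789500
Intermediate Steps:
(478 - 1228)*(-2290 + 4676) = -750*2386 = -1789500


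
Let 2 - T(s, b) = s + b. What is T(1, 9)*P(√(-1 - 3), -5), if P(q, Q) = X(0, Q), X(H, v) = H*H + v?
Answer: 40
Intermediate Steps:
X(H, v) = v + H² (X(H, v) = H² + v = v + H²)
P(q, Q) = Q (P(q, Q) = Q + 0² = Q + 0 = Q)
T(s, b) = 2 - b - s (T(s, b) = 2 - (s + b) = 2 - (b + s) = 2 + (-b - s) = 2 - b - s)
T(1, 9)*P(√(-1 - 3), -5) = (2 - 1*9 - 1*1)*(-5) = (2 - 9 - 1)*(-5) = -8*(-5) = 40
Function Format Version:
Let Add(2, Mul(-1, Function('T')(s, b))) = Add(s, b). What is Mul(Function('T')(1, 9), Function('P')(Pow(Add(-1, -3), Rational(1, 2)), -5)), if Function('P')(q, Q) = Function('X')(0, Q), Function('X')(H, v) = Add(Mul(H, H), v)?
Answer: 40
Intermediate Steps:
Function('X')(H, v) = Add(v, Pow(H, 2)) (Function('X')(H, v) = Add(Pow(H, 2), v) = Add(v, Pow(H, 2)))
Function('P')(q, Q) = Q (Function('P')(q, Q) = Add(Q, Pow(0, 2)) = Add(Q, 0) = Q)
Function('T')(s, b) = Add(2, Mul(-1, b), Mul(-1, s)) (Function('T')(s, b) = Add(2, Mul(-1, Add(s, b))) = Add(2, Mul(-1, Add(b, s))) = Add(2, Add(Mul(-1, b), Mul(-1, s))) = Add(2, Mul(-1, b), Mul(-1, s)))
Mul(Function('T')(1, 9), Function('P')(Pow(Add(-1, -3), Rational(1, 2)), -5)) = Mul(Add(2, Mul(-1, 9), Mul(-1, 1)), -5) = Mul(Add(2, -9, -1), -5) = Mul(-8, -5) = 40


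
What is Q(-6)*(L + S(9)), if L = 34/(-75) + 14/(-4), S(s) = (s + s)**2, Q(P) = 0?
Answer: 0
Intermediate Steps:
S(s) = 4*s**2 (S(s) = (2*s)**2 = 4*s**2)
L = -593/150 (L = 34*(-1/75) + 14*(-1/4) = -34/75 - 7/2 = -593/150 ≈ -3.9533)
Q(-6)*(L + S(9)) = 0*(-593/150 + 4*9**2) = 0*(-593/150 + 4*81) = 0*(-593/150 + 324) = 0*(48007/150) = 0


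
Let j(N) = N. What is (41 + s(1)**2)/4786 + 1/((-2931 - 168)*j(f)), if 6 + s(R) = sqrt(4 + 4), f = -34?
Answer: 2240224/126070419 - 12*sqrt(2)/2393 ≈ 0.010678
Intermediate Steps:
s(R) = -6 + 2*sqrt(2) (s(R) = -6 + sqrt(4 + 4) = -6 + sqrt(8) = -6 + 2*sqrt(2))
(41 + s(1)**2)/4786 + 1/((-2931 - 168)*j(f)) = (41 + (-6 + 2*sqrt(2))**2)/4786 + 1/(-2931 - 168*(-34)) = (41 + (-6 + 2*sqrt(2))**2)*(1/4786) - 1/34/(-3099) = (41/4786 + (-6 + 2*sqrt(2))**2/4786) - 1/3099*(-1/34) = (41/4786 + (-6 + 2*sqrt(2))**2/4786) + 1/105366 = 1081198/126070419 + (-6 + 2*sqrt(2))**2/4786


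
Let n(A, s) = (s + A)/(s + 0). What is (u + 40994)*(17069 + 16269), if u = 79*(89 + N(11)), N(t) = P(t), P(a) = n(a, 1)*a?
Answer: 1948706114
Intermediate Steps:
n(A, s) = (A + s)/s
P(a) = a*(1 + a) (P(a) = ((a + 1)/1)*a = (1*(1 + a))*a = (1 + a)*a = a*(1 + a))
N(t) = t*(1 + t)
u = 17459 (u = 79*(89 + 11*(1 + 11)) = 79*(89 + 11*12) = 79*(89 + 132) = 79*221 = 17459)
(u + 40994)*(17069 + 16269) = (17459 + 40994)*(17069 + 16269) = 58453*33338 = 1948706114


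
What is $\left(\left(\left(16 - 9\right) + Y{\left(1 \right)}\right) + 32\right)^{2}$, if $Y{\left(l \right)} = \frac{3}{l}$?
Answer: $1764$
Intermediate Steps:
$\left(\left(\left(16 - 9\right) + Y{\left(1 \right)}\right) + 32\right)^{2} = \left(\left(\left(16 - 9\right) + \frac{3}{1}\right) + 32\right)^{2} = \left(\left(7 + 3 \cdot 1\right) + 32\right)^{2} = \left(\left(7 + 3\right) + 32\right)^{2} = \left(10 + 32\right)^{2} = 42^{2} = 1764$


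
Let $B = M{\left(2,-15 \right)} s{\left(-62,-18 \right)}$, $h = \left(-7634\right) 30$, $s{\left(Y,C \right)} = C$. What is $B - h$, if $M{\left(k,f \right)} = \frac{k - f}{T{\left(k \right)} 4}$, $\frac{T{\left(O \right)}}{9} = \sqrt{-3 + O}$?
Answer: $229020 + \frac{17 i}{2} \approx 2.2902 \cdot 10^{5} + 8.5 i$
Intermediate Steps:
$T{\left(O \right)} = 9 \sqrt{-3 + O}$
$h = -229020$
$M{\left(k,f \right)} = \frac{k - f}{36 \sqrt{-3 + k}}$ ($M{\left(k,f \right)} = \frac{k - f}{9 \sqrt{-3 + k} 4} = \frac{k - f}{36 \sqrt{-3 + k}}$)
$B = \frac{17 i}{2}$ ($B = \frac{2 - -15}{36 \sqrt{-3 + 2}} \left(-18\right) = \frac{2 + 15}{36 i} \left(-18\right) = \frac{1}{36} \left(- i\right) 17 \left(-18\right) = - \frac{17 i}{36} \left(-18\right) = \frac{17 i}{2} \approx 8.5 i$)
$B - h = \frac{17 i}{2} - -229020 = \frac{17 i}{2} + 229020 = 229020 + \frac{17 i}{2}$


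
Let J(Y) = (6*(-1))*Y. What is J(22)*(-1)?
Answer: 132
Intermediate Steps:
J(Y) = -6*Y
J(22)*(-1) = -6*22*(-1) = -132*(-1) = 132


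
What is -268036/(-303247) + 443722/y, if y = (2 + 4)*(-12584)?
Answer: -57159787595/11448180744 ≈ -4.9929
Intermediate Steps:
y = -75504 (y = 6*(-12584) = -75504)
-268036/(-303247) + 443722/y = -268036/(-303247) + 443722/(-75504) = -268036*(-1/303247) + 443722*(-1/75504) = 268036/303247 - 221861/37752 = -57159787595/11448180744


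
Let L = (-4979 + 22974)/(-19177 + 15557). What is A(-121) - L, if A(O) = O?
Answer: -84005/724 ≈ -116.03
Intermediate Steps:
L = -3599/724 (L = 17995/(-3620) = 17995*(-1/3620) = -3599/724 ≈ -4.9710)
A(-121) - L = -121 - 1*(-3599/724) = -121 + 3599/724 = -84005/724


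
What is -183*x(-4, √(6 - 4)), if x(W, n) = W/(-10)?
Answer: -366/5 ≈ -73.200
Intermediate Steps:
x(W, n) = -W/10 (x(W, n) = W*(-⅒) = -W/10)
-183*x(-4, √(6 - 4)) = -(-183)*(-4)/10 = -183*⅖ = -366/5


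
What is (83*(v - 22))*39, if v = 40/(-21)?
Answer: -541658/7 ≈ -77380.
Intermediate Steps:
v = -40/21 (v = 40*(-1/21) = -40/21 ≈ -1.9048)
(83*(v - 22))*39 = (83*(-40/21 - 22))*39 = (83*(-502/21))*39 = -41666/21*39 = -541658/7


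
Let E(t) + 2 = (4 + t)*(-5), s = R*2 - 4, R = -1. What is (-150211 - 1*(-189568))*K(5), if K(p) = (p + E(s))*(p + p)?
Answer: 5116410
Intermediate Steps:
s = -6 (s = -1*2 - 4 = -2 - 4 = -6)
E(t) = -22 - 5*t (E(t) = -2 + (4 + t)*(-5) = -2 + (-20 - 5*t) = -22 - 5*t)
K(p) = 2*p*(8 + p) (K(p) = (p + (-22 - 5*(-6)))*(p + p) = (p + (-22 + 30))*(2*p) = (p + 8)*(2*p) = (8 + p)*(2*p) = 2*p*(8 + p))
(-150211 - 1*(-189568))*K(5) = (-150211 - 1*(-189568))*(2*5*(8 + 5)) = (-150211 + 189568)*(2*5*13) = 39357*130 = 5116410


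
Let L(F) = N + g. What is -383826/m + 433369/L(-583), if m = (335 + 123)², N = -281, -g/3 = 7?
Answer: -11377641296/7918591 ≈ -1436.8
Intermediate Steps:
g = -21 (g = -3*7 = -21)
L(F) = -302 (L(F) = -281 - 21 = -302)
m = 209764 (m = 458² = 209764)
-383826/m + 433369/L(-583) = -383826/209764 + 433369/(-302) = -383826*1/209764 + 433369*(-1/302) = -191913/104882 - 433369/302 = -11377641296/7918591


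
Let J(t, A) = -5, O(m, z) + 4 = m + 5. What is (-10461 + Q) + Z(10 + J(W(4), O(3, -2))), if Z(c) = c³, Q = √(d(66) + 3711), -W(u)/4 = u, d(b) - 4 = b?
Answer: -10336 + √3781 ≈ -10275.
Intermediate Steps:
O(m, z) = 1 + m (O(m, z) = -4 + (m + 5) = -4 + (5 + m) = 1 + m)
d(b) = 4 + b
W(u) = -4*u
Q = √3781 (Q = √((4 + 66) + 3711) = √(70 + 3711) = √3781 ≈ 61.490)
(-10461 + Q) + Z(10 + J(W(4), O(3, -2))) = (-10461 + √3781) + (10 - 5)³ = (-10461 + √3781) + 5³ = (-10461 + √3781) + 125 = -10336 + √3781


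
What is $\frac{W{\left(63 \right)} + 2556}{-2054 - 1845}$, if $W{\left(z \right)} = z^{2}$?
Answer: $- \frac{6525}{3899} \approx -1.6735$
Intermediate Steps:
$\frac{W{\left(63 \right)} + 2556}{-2054 - 1845} = \frac{63^{2} + 2556}{-2054 - 1845} = \frac{3969 + 2556}{-3899} = 6525 \left(- \frac{1}{3899}\right) = - \frac{6525}{3899}$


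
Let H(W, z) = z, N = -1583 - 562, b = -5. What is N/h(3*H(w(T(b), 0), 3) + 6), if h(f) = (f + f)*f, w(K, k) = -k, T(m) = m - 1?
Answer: -143/30 ≈ -4.7667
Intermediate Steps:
T(m) = -1 + m
N = -2145
h(f) = 2*f**2 (h(f) = (2*f)*f = 2*f**2)
N/h(3*H(w(T(b), 0), 3) + 6) = -2145*1/(2*(3*3 + 6)**2) = -2145*1/(2*(9 + 6)**2) = -2145/(2*15**2) = -2145/(2*225) = -2145/450 = -2145*1/450 = -143/30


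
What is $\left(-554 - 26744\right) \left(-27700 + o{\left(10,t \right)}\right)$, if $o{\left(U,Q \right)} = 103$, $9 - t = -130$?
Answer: $753342906$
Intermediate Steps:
$t = 139$ ($t = 9 - -130 = 9 + 130 = 139$)
$\left(-554 - 26744\right) \left(-27700 + o{\left(10,t \right)}\right) = \left(-554 - 26744\right) \left(-27700 + 103\right) = \left(-27298\right) \left(-27597\right) = 753342906$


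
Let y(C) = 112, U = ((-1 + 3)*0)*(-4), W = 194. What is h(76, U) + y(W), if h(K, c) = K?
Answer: 188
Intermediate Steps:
U = 0 (U = (2*0)*(-4) = 0*(-4) = 0)
h(76, U) + y(W) = 76 + 112 = 188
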